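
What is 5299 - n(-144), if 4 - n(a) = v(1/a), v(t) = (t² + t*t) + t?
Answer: 54898489/10368 ≈ 5295.0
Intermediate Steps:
v(t) = t + 2*t² (v(t) = (t² + t²) + t = 2*t² + t = t + 2*t²)
n(a) = 4 - (1 + 2/a)/a
5299 - n(-144) = 5299 - (4 - 1/(-144) - 2/(-144)²) = 5299 - (4 - 1*(-1/144) - 2*1/20736) = 5299 - (4 + 1/144 - 1/10368) = 5299 - 1*41543/10368 = 5299 - 41543/10368 = 54898489/10368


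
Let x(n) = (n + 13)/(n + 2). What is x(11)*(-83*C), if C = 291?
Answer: -579672/13 ≈ -44590.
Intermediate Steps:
x(n) = (13 + n)/(2 + n)
x(11)*(-83*C) = ((13 + 11)/(2 + 11))*(-83*291) = (24/13)*(-24153) = -579672/13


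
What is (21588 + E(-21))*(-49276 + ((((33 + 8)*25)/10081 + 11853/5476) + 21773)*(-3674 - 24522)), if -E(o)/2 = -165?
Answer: -185735027497892486094/13800889 ≈ -1.3458e+13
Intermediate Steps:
E(o) = 330 (E(o) = -2*(-165) = 330)
(21588 + E(-21))*(-49276 + ((((33 + 8)*25)/10081 + 11853/5476) + 21773)*(-3674 - 24522)) = (21588 + 330)*(-49276 + ((((33 + 8)*25)/10081 + 11853/5476) + 21773)*(-3674 - 24522)) = 21918*(-49276 + (((41*25)*(1/10081) + 11853*(1/5476)) + 21773)*(-28196)) = 21918*(-49276 + ((1025*(1/10081) + 11853/5476) + 21773)*(-28196)) = 21918*(-49276 + ((1025/10081 + 11853/5476) + 21773)*(-28196)) = 21918*(-49276 + (125102993/55203556 + 21773)*(-28196)) = 21918*(-49276 + (1202072127781/55203556)*(-28196)) = 21918*(-49276 - 8473406428728269/13800889) = 21918*(-8474086481334633/13800889) = -185735027497892486094/13800889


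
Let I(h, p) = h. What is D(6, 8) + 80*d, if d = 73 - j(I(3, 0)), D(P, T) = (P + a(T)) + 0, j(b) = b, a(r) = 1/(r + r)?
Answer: 89697/16 ≈ 5606.1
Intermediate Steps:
a(r) = 1/(2*r)
D(P, T) = P + 1/(2*T) (D(P, T) = (P + 1/(2*T)) + 0 = P + 1/(2*T))
d = 70 (d = 73 - 1*3 = 73 - 3 = 70)
D(6, 8) + 80*d = (6 + (½)/8) + 80*70 = (6 + (½)*(⅛)) + 5600 = (6 + 1/16) + 5600 = 97/16 + 5600 = 89697/16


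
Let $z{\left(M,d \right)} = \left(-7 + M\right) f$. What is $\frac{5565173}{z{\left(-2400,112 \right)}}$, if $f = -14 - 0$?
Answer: $\frac{5565173}{33698} \approx 165.15$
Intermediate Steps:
$f = -14$ ($f = -14 + 0 = -14$)
$z{\left(M,d \right)} = 98 - 14 M$ ($z{\left(M,d \right)} = \left(-7 + M\right) \left(-14\right) = 98 - 14 M$)
$\frac{5565173}{z{\left(-2400,112 \right)}} = \frac{5565173}{98 - -33600} = \frac{5565173}{98 + 33600} = \frac{5565173}{33698}$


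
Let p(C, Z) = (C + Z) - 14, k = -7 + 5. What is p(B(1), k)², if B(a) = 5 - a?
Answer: 144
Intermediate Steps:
k = -2
p(C, Z) = -14 + C + Z
p(B(1), k)² = (-14 + (5 - 1*1) - 2)² = (-14 + (5 - 1) - 2)² = (-14 + 4 - 2)² = (-12)² = 144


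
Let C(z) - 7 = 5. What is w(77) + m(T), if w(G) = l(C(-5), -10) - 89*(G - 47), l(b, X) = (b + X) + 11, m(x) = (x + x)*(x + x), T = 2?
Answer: -2641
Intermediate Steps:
C(z) = 12 (C(z) = 7 + 5 = 12)
m(x) = 4*x² (m(x) = (2*x)*(2*x) = 4*x²)
l(b, X) = 11 + X + b (l(b, X) = (X + b) + 11 = 11 + X + b)
w(G) = 4196 - 89*G (w(G) = (11 - 10 + 12) - 89*(G - 47) = 13 - 89*(-47 + G) = 13 - (-4183 + 89*G) = 13 + (4183 - 89*G) = 4196 - 89*G)
w(77) + m(T) = (4196 - 89*77) + 4*2² = (4196 - 6853) + 4*4 = -2657 + 16 = -2641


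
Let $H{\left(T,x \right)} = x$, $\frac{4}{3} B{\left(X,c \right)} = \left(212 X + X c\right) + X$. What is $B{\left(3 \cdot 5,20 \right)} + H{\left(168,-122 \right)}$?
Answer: $\frac{9997}{4} \approx 2499.3$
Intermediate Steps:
$B{\left(X,c \right)} = \frac{639 X}{4} + \frac{3 X c}{4}$ ($B{\left(X,c \right)} = \frac{3 \left(\left(212 X + X c\right) + X\right)}{4} = \frac{3 \left(213 X + X c\right)}{4} = \frac{639 X}{4} + \frac{3 X c}{4}$)
$B{\left(3 \cdot 5,20 \right)} + H{\left(168,-122 \right)} = \frac{3 \cdot 3 \cdot 5 \left(213 + 20\right)}{4} - 122 = \frac{3}{4} \cdot 15 \cdot 233 - 122 = \frac{10485}{4} - 122 = \frac{9997}{4}$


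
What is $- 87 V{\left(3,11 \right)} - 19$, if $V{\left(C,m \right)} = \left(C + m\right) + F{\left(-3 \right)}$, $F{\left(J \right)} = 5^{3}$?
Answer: $-12112$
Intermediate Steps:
$F{\left(J \right)} = 125$
$V{\left(C,m \right)} = 125 + C + m$ ($V{\left(C,m \right)} = \left(C + m\right) + 125 = 125 + C + m$)
$- 87 V{\left(3,11 \right)} - 19 = - 87 \left(125 + 3 + 11\right) - 19 = \left(-87\right) 139 - 19 = -12093 - 19 = -12112$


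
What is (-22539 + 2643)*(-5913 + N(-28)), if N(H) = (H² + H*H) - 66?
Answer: 87761256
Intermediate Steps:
N(H) = -66 + 2*H² (N(H) = (H² + H²) - 66 = 2*H² - 66 = -66 + 2*H²)
(-22539 + 2643)*(-5913 + N(-28)) = (-22539 + 2643)*(-5913 + (-66 + 2*(-28)²)) = -19896*(-5913 + (-66 + 2*784)) = -19896*(-5913 + (-66 + 1568)) = -19896*(-5913 + 1502) = -19896*(-4411) = 87761256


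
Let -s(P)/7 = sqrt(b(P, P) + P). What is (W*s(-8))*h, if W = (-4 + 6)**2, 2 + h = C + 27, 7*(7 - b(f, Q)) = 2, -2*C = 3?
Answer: -282*I*sqrt(7) ≈ -746.1*I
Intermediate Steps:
C = -3/2 (C = -1/2*3 = -3/2 ≈ -1.5000)
b(f, Q) = 47/7 (b(f, Q) = 7 - 1/7*2 = 7 - 2/7 = 47/7)
s(P) = -7*sqrt(47/7 + P)
h = 47/2 (h = -2 + (-3/2 + 27) = -2 + 51/2 = 47/2 ≈ 23.500)
W = 4 (W = 2**2 = 4)
(W*s(-8))*h = (4*(-sqrt(329 + 49*(-8))))*(47/2) = (4*(-sqrt(329 - 392)))*(47/2) = (4*(-sqrt(-63)))*(47/2) = (4*(-3*I*sqrt(7)))*(47/2) = -12*I*sqrt(7)*(47/2) = -282*I*sqrt(7)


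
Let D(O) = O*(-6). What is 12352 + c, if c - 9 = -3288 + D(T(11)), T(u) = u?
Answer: 9007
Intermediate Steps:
D(O) = -6*O
c = -3345 (c = 9 + (-3288 - 6*11) = 9 + (-3288 - 66) = 9 - 3354 = -3345)
12352 + c = 12352 - 3345 = 9007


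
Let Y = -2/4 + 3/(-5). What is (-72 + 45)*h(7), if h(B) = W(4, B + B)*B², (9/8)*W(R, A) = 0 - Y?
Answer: -6468/5 ≈ -1293.6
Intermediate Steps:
Y = -11/10 (Y = -2*¼ + 3*(-⅕) = -½ - ⅗ = -11/10 ≈ -1.1000)
W(R, A) = 44/45 (W(R, A) = 8*(0 - 1*(-11/10))/9 = 8*(0 + 11/10)/9 = (8/9)*(11/10) = 44/45)
h(B) = 44*B²/45
(-72 + 45)*h(7) = (-72 + 45)*((44/45)*7²) = -132*49/5 = -27*2156/45 = -6468/5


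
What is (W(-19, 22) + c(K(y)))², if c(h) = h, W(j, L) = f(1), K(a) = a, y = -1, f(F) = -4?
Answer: 25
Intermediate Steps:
W(j, L) = -4
(W(-19, 22) + c(K(y)))² = (-4 - 1)² = (-5)² = 25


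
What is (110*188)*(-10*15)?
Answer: -3102000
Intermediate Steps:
(110*188)*(-10*15) = 20680*(-150) = -3102000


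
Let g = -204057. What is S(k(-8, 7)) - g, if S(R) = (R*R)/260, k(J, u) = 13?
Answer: 4081153/20 ≈ 2.0406e+5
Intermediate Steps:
S(R) = R²/260 (S(R) = R²*(1/260) = R²/260)
S(k(-8, 7)) - g = (1/260)*13² - 1*(-204057) = (1/260)*169 + 204057 = 13/20 + 204057 = 4081153/20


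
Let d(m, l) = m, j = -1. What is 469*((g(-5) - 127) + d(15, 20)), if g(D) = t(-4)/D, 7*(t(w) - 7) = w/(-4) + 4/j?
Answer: -265722/5 ≈ -53144.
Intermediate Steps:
t(w) = 45/7 - w/28 (t(w) = 7 + (w/(-4) + 4/(-1))/7 = 7 + (w*(-1/4) + 4*(-1))/7 = 7 + (-w/4 - 4)/7 = 7 + (-4 - w/4)/7 = 7 + (-4/7 - w/28) = 45/7 - w/28)
g(D) = 46/(7*D) (g(D) = (45/7 - 1/28*(-4))/D = (45/7 + 1/7)/D = 46/(7*D))
469*((g(-5) - 127) + d(15, 20)) = 469*(((46/7)/(-5) - 127) + 15) = 469*(((46/7)*(-1/5) - 127) + 15) = 469*((-46/35 - 127) + 15) = 469*(-4491/35 + 15) = 469*(-3966/35) = -265722/5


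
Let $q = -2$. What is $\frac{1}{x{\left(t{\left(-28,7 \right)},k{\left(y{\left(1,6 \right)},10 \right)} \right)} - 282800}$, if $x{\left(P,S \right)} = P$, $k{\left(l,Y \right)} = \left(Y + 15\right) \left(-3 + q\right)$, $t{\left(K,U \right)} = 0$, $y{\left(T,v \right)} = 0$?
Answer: $- \frac{1}{282800} \approx -3.5361 \cdot 10^{-6}$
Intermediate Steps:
$k{\left(l,Y \right)} = -75 - 5 Y$ ($k{\left(l,Y \right)} = \left(Y + 15\right) \left(-3 - 2\right) = \left(15 + Y\right) \left(-5\right) = -75 - 5 Y$)
$\frac{1}{x{\left(t{\left(-28,7 \right)},k{\left(y{\left(1,6 \right)},10 \right)} \right)} - 282800} = \frac{1}{0 - 282800} = \frac{1}{-282800} = - \frac{1}{282800}$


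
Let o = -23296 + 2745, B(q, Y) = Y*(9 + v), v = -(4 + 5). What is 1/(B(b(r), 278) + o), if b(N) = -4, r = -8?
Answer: -1/20551 ≈ -4.8659e-5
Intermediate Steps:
v = -9 (v = -1*9 = -9)
B(q, Y) = 0 (B(q, Y) = Y*(9 - 9) = Y*0 = 0)
o = -20551
1/(B(b(r), 278) + o) = 1/(0 - 20551) = 1/(-20551) = -1/20551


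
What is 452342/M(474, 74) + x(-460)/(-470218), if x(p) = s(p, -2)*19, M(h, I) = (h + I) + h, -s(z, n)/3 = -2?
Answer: 7596401216/17162957 ≈ 442.60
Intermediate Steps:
s(z, n) = 6 (s(z, n) = -3*(-2) = 6)
M(h, I) = I + 2*h (M(h, I) = (I + h) + h = I + 2*h)
x(p) = 114 (x(p) = 6*19 = 114)
452342/M(474, 74) + x(-460)/(-470218) = 452342/(74 + 2*474) + 114/(-470218) = 452342/(74 + 948) + 114*(-1/470218) = 452342/1022 - 57/235109 = 452342*(1/1022) - 57/235109 = 226171/511 - 57/235109 = 7596401216/17162957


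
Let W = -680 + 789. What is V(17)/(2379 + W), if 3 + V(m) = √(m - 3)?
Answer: -3/2488 + √14/2488 ≈ 0.00029809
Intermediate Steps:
W = 109
V(m) = -3 + √(-3 + m) (V(m) = -3 + √(m - 3) = -3 + √(-3 + m))
V(17)/(2379 + W) = (-3 + √(-3 + 17))/(2379 + 109) = (-3 + √14)/2488 = -3/2488 + √14/2488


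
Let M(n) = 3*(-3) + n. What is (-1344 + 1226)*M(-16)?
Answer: 2950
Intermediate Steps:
M(n) = -9 + n
(-1344 + 1226)*M(-16) = (-1344 + 1226)*(-9 - 16) = -118*(-25) = 2950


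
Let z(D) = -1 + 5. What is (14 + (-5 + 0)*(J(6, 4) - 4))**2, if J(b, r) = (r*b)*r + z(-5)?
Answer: 217156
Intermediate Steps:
z(D) = 4
J(b, r) = 4 + b*r**2 (J(b, r) = (r*b)*r + 4 = (b*r)*r + 4 = b*r**2 + 4 = 4 + b*r**2)
(14 + (-5 + 0)*(J(6, 4) - 4))**2 = (14 + (-5 + 0)*((4 + 6*4**2) - 4))**2 = (14 - 5*((4 + 6*16) - 4))**2 = (14 - 5*((4 + 96) - 4))**2 = (14 - 5*(100 - 4))**2 = (14 - 5*96)**2 = (14 - 480)**2 = (-466)**2 = 217156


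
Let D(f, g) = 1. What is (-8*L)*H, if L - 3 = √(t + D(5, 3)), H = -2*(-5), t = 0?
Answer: -320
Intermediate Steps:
H = 10
L = 4 (L = 3 + √(0 + 1) = 3 + √1 = 3 + 1 = 4)
(-8*L)*H = -8*4*10 = -32*10 = -320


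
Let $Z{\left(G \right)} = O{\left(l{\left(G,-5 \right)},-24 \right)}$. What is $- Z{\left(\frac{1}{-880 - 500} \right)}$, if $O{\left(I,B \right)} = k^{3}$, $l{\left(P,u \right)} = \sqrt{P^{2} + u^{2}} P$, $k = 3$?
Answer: $-27$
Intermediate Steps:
$l{\left(P,u \right)} = P \sqrt{P^{2} + u^{2}}$
$O{\left(I,B \right)} = 27$ ($O{\left(I,B \right)} = 3^{3} = 27$)
$Z{\left(G \right)} = 27$
$- Z{\left(\frac{1}{-880 - 500} \right)} = \left(-1\right) 27 = -27$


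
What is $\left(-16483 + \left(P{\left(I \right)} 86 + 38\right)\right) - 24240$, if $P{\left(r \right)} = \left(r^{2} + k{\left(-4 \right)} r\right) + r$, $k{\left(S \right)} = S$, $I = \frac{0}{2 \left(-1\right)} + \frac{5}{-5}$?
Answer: $-40341$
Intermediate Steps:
$I = -1$ ($I = \frac{0}{-2} + 5 \left(- \frac{1}{5}\right) = 0 \left(- \frac{1}{2}\right) - 1 = 0 - 1 = -1$)
$P{\left(r \right)} = r^{2} - 3 r$ ($P{\left(r \right)} = \left(r^{2} - 4 r\right) + r = r^{2} - 3 r$)
$\left(-16483 + \left(P{\left(I \right)} 86 + 38\right)\right) - 24240 = \left(-16483 + \left(- (-3 - 1) 86 + 38\right)\right) - 24240 = \left(-16483 + \left(\left(-1\right) \left(-4\right) 86 + 38\right)\right) - 24240 = \left(-16483 + \left(4 \cdot 86 + 38\right)\right) - 24240 = \left(-16483 + \left(344 + 38\right)\right) - 24240 = \left(-16483 + 382\right) - 24240 = -16101 - 24240 = -40341$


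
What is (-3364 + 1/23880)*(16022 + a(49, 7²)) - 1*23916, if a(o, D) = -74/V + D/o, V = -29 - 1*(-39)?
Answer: -3217853505641/59700 ≈ -5.3900e+7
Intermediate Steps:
V = 10 (V = -29 + 39 = 10)
a(o, D) = -37/5 + D/o (a(o, D) = -74/10 + D/o = -74*⅒ + D/o = -37/5 + D/o)
(-3364 + 1/23880)*(16022 + a(49, 7²)) - 1*23916 = (-3364 + 1/23880)*(16022 + (-37/5 + 7²/49)) - 1*23916 = (-3364 + 1/23880)*(16022 + (-37/5 + 49*(1/49))) - 23916 = -80332319*(16022 + (-37/5 + 1))/23880 - 23916 = -80332319*(16022 - 32/5)/23880 - 23916 = -80332319/23880*80078/5 - 23916 = -3216425720441/59700 - 23916 = -3217853505641/59700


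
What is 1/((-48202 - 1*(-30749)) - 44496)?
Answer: -1/61949 ≈ -1.6142e-5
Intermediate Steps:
1/((-48202 - 1*(-30749)) - 44496) = 1/((-48202 + 30749) - 44496) = 1/(-17453 - 44496) = 1/(-61949) = -1/61949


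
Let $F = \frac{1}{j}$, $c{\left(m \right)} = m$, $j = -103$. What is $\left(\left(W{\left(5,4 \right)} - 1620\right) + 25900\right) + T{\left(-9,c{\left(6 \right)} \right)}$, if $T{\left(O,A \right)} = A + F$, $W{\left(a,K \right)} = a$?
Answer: $\frac{2501972}{103} \approx 24291.0$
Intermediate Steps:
$F = - \frac{1}{103}$ ($F = \frac{1}{-103} = - \frac{1}{103} \approx -0.0097087$)
$T{\left(O,A \right)} = - \frac{1}{103} + A$ ($T{\left(O,A \right)} = A - \frac{1}{103} = - \frac{1}{103} + A$)
$\left(\left(W{\left(5,4 \right)} - 1620\right) + 25900\right) + T{\left(-9,c{\left(6 \right)} \right)} = \left(\left(5 - 1620\right) + 25900\right) + \left(- \frac{1}{103} + 6\right) = \left(\left(5 - 1620\right) + 25900\right) + \frac{617}{103} = \left(-1615 + 25900\right) + \frac{617}{103} = 24285 + \frac{617}{103} = \frac{2501972}{103}$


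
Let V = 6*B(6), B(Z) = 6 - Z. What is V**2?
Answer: 0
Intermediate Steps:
V = 0 (V = 6*(6 - 1*6) = 6*(6 - 6) = 6*0 = 0)
V**2 = 0**2 = 0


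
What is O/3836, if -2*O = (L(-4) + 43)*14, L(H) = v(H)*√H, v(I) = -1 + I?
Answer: -43/548 + 5*I/274 ≈ -0.078467 + 0.018248*I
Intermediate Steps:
L(H) = √H*(-1 + H) (L(H) = (-1 + H)*√H = √H*(-1 + H))
O = -301 + 70*I (O = -(√(-4)*(-1 - 4) + 43)*14/2 = -((2*I)*(-5) + 43)*14/2 = -(-10*I + 43)*14/2 = -(43 - 10*I)*14/2 = -(602 - 140*I)/2 = -301 + 70*I ≈ -301.0 + 70.0*I)
O/3836 = (-301 + 70*I)/3836 = (-301 + 70*I)*(1/3836) = -43/548 + 5*I/274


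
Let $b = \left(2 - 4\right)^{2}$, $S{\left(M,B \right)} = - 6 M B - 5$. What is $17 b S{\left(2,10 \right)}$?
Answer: $-8500$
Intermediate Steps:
$S{\left(M,B \right)} = -5 - 6 B M$ ($S{\left(M,B \right)} = - 6 B M - 5 = -5 - 6 B M$)
$b = 4$ ($b = \left(2 - 4\right)^{2} = \left(-2\right)^{2} = 4$)
$17 b S{\left(2,10 \right)} = 17 \cdot 4 \left(-5 - 60 \cdot 2\right) = 68 \left(-5 - 120\right) = 68 \left(-125\right) = -8500$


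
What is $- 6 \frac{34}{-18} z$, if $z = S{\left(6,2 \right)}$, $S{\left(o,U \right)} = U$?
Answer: $\frac{68}{3} \approx 22.667$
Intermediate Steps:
$z = 2$
$- 6 \frac{34}{-18} z = - 6 \frac{34}{-18} \cdot 2 = - 6 \cdot 34 \left(- \frac{1}{18}\right) 2 = \left(-6\right) \left(- \frac{17}{9}\right) 2 = \frac{34}{3} \cdot 2 = \frac{68}{3}$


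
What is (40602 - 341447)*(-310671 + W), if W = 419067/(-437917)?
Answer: 40929520421211030/437917 ≈ 9.3464e+10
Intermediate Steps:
W = -419067/437917 (W = 419067*(-1/437917) = -419067/437917 ≈ -0.95695)
(40602 - 341447)*(-310671 + W) = (40602 - 341447)*(-310671 - 419067/437917) = -300845*(-136048531374/437917) = 40929520421211030/437917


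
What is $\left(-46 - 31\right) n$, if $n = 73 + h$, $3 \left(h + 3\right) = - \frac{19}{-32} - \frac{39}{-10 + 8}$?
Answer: $- \frac{566951}{96} \approx -5905.7$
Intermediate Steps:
$h = \frac{355}{96}$ ($h = -3 + \frac{- \frac{19}{-32} - \frac{39}{-10 + 8}}{3} = -3 + \frac{\left(-19\right) \left(- \frac{1}{32}\right) - \frac{39}{-2}}{3} = -3 + \frac{\frac{19}{32} - - \frac{39}{2}}{3} = -3 + \frac{\frac{19}{32} + \frac{39}{2}}{3} = -3 + \frac{1}{3} \cdot \frac{643}{32} = -3 + \frac{643}{96} = \frac{355}{96} \approx 3.6979$)
$n = \frac{7363}{96}$ ($n = 73 + \frac{355}{96} = \frac{7363}{96} \approx 76.698$)
$\left(-46 - 31\right) n = \left(-46 - 31\right) \frac{7363}{96} = \left(-77\right) \frac{7363}{96} = - \frac{566951}{96}$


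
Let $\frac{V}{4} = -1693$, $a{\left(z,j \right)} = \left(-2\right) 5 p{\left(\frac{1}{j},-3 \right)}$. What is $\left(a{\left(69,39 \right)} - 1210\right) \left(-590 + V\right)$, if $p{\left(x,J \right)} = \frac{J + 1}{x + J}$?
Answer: $\frac{259768170}{29} \approx 8.9575 \cdot 10^{6}$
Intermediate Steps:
$p{\left(x,J \right)} = \frac{1 + J}{J + x}$
$a{\left(z,j \right)} = \frac{20}{-3 + \frac{1}{j}}$ ($a{\left(z,j \right)} = \left(-2\right) 5 \frac{1 - 3}{-3 + \frac{1}{j}} = - 10 \frac{1}{-3 + \frac{1}{j}} \left(-2\right) = - 10 \left(- \frac{2}{-3 + \frac{1}{j}}\right) = \frac{20}{-3 + \frac{1}{j}}$)
$V = -6772$ ($V = 4 \left(-1693\right) = -6772$)
$\left(a{\left(69,39 \right)} - 1210\right) \left(-590 + V\right) = \left(\left(-20\right) 39 \frac{1}{-1 + 3 \cdot 39} - 1210\right) \left(-590 - 6772\right) = \left(\left(-20\right) 39 \frac{1}{-1 + 117} - 1210\right) \left(-7362\right) = \left(\left(-20\right) 39 \cdot \frac{1}{116} - 1210\right) \left(-7362\right) = \left(- \frac{195}{29} - 1210\right) \left(-7362\right) = \left(- \frac{35285}{29}\right) \left(-7362\right) = \frac{259768170}{29}$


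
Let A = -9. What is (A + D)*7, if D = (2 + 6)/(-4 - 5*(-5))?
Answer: -181/3 ≈ -60.333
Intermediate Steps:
D = 8/21 (D = 8/(-4 + 25) = 8/21 ≈ 0.38095)
(A + D)*7 = (-9 + 8/21)*7 = -181/21*7 = -181/3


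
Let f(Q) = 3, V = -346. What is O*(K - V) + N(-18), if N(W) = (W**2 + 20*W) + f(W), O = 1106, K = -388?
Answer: -46485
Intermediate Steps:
N(W) = 3 + W**2 + 20*W (N(W) = (W**2 + 20*W) + 3 = 3 + W**2 + 20*W)
O*(K - V) + N(-18) = 1106*(-388 - 1*(-346)) + (3 + (-18)**2 + 20*(-18)) = 1106*(-388 + 346) + (3 + 324 - 360) = 1106*(-42) - 33 = -46452 - 33 = -46485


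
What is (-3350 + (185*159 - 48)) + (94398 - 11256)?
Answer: 109159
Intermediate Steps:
(-3350 + (185*159 - 48)) + (94398 - 11256) = (-3350 + (29415 - 48)) + 83142 = (-3350 + 29367) + 83142 = 26017 + 83142 = 109159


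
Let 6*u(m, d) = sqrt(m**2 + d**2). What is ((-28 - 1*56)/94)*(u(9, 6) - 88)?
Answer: 3696/47 - 21*sqrt(13)/47 ≈ 77.027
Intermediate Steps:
u(m, d) = sqrt(d**2 + m**2)/6 (u(m, d) = sqrt(m**2 + d**2)/6 = sqrt(d**2 + m**2)/6)
((-28 - 1*56)/94)*(u(9, 6) - 88) = ((-28 - 1*56)/94)*(sqrt(6**2 + 9**2)/6 - 88) = ((-28 - 56)*(1/94))*(sqrt(36 + 81)/6 - 88) = (-84*1/94)*(sqrt(117)/6 - 88) = -42*((3*sqrt(13))/6 - 88)/47 = -42*(sqrt(13)/2 - 88)/47 = -42*(-88 + sqrt(13)/2)/47 = 3696/47 - 21*sqrt(13)/47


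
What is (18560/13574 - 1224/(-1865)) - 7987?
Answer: -101071874697/12657755 ≈ -7985.0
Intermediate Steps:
(18560/13574 - 1224/(-1865)) - 7987 = (18560*(1/13574) - 1224*(-1/1865)) - 7987 = (9280/6787 + 1224/1865) - 7987 = 25614488/12657755 - 7987 = -101071874697/12657755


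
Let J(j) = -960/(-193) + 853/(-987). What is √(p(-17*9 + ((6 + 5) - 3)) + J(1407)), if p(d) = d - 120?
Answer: 2*I*√2366718474246/190491 ≈ 16.152*I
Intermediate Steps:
p(d) = -120 + d
J(j) = 782891/190491 (J(j) = -960*(-1/193) + 853*(-1/987) = 960/193 - 853/987 = 782891/190491)
√(p(-17*9 + ((6 + 5) - 3)) + J(1407)) = √((-120 + (-17*9 + ((6 + 5) - 3))) + 782891/190491) = √((-120 + (-153 + (11 - 3))) + 782891/190491) = √((-120 + (-153 + 8)) + 782891/190491) = √((-120 - 145) + 782891/190491) = √(-265 + 782891/190491) = √(-49697224/190491) = 2*I*√2366718474246/190491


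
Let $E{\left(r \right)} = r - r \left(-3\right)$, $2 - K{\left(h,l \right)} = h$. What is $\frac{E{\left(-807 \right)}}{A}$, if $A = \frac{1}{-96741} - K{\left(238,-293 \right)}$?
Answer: $- \frac{312279948}{22830875} \approx -13.678$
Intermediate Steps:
$K{\left(h,l \right)} = 2 - h$
$A = \frac{22830875}{96741}$ ($A = \frac{1}{-96741} - \left(2 - 238\right) = - \frac{1}{96741} - \left(2 - 238\right) = - \frac{1}{96741} - -236 = - \frac{1}{96741} + 236 = \frac{22830875}{96741} \approx 236.0$)
$E{\left(r \right)} = 4 r$ ($E{\left(r \right)} = r - - 3 r = r + 3 r = 4 r$)
$\frac{E{\left(-807 \right)}}{A} = \frac{4 \left(-807\right)}{\frac{22830875}{96741}} = \left(-3228\right) \frac{96741}{22830875} = - \frac{312279948}{22830875}$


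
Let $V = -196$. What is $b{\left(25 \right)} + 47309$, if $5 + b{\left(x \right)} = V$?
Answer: $47108$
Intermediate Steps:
$b{\left(x \right)} = -201$ ($b{\left(x \right)} = -5 - 196 = -201$)
$b{\left(25 \right)} + 47309 = -201 + 47309 = 47108$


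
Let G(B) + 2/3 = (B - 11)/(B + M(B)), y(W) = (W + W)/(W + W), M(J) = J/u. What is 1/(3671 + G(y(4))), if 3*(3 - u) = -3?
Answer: 3/10987 ≈ 0.00027305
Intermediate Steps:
u = 4 (u = 3 - ⅓*(-3) = 3 + 1 = 4)
M(J) = J/4
y(W) = 1 (y(W) = (2*W)/((2*W)) = (2*W)*(1/(2*W)) = 1)
G(B) = -⅔ + 4*(-11 + B)/(5*B) (G(B) = -⅔ + (B - 11)/(B + B/4) = -⅔ + (-11 + B)/((5*B/4)) = -⅔ + (-11 + B)*(4/(5*B)) = -⅔ + 4*(-11 + B)/(5*B))
1/(3671 + G(y(4))) = 1/(3671 + (2/15)*(-66 + 1)/1) = 1/(3671 + (2/15)*1*(-65)) = 1/(3671 - 26/3) = 1/(10987/3) = 3/10987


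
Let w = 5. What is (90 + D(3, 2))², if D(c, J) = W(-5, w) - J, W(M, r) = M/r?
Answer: 7569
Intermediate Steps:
D(c, J) = -1 - J (D(c, J) = -5/5 - J = -5*⅕ - J = -1 - J)
(90 + D(3, 2))² = (90 + (-1 - 1*2))² = (90 + (-1 - 2))² = (90 - 3)² = 87² = 7569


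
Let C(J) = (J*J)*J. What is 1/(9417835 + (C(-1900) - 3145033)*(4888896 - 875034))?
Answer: -1/27543703177029611 ≈ -3.6306e-17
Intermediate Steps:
C(J) = J**3 (C(J) = J**2*J = J**3)
1/(9417835 + (C(-1900) - 3145033)*(4888896 - 875034)) = 1/(9417835 + ((-1900)**3 - 3145033)*(4888896 - 875034)) = 1/(9417835 + (-6859000000 - 3145033)*4013862) = 1/(9417835 - 6862145033*4013862) = 1/(9417835 - 27543703186447446) = 1/(-27543703177029611) = -1/27543703177029611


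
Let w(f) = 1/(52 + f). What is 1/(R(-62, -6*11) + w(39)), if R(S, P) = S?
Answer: -91/5641 ≈ -0.016132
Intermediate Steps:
1/(R(-62, -6*11) + w(39)) = 1/(-62 + 1/(52 + 39)) = 1/(-62 + 1/91) = 1/(-5641/91) = -91/5641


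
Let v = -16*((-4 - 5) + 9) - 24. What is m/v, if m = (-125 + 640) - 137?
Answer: -63/4 ≈ -15.750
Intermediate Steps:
v = -24 (v = -16*(-9 + 9) - 24 = -16*0 - 24 = 0 - 24 = -24)
m = 378 (m = 515 - 137 = 378)
m/v = 378/(-24) = 378*(-1/24) = -63/4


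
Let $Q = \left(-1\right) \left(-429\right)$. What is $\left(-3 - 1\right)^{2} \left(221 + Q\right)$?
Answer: $10400$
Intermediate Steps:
$Q = 429$
$\left(-3 - 1\right)^{2} \left(221 + Q\right) = \left(-3 - 1\right)^{2} \left(221 + 429\right) = \left(-4\right)^{2} \cdot 650 = 16 \cdot 650 = 10400$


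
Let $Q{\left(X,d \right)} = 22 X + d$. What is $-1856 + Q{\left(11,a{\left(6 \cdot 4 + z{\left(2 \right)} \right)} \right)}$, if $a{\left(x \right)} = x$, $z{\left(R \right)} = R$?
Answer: $-1588$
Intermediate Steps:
$Q{\left(X,d \right)} = d + 22 X$
$-1856 + Q{\left(11,a{\left(6 \cdot 4 + z{\left(2 \right)} \right)} \right)} = -1856 + \left(\left(6 \cdot 4 + 2\right) + 22 \cdot 11\right) = -1856 + \left(\left(24 + 2\right) + 242\right) = -1856 + \left(26 + 242\right) = -1856 + 268 = -1588$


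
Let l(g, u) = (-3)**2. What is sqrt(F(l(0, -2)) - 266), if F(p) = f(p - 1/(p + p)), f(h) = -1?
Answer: I*sqrt(267) ≈ 16.34*I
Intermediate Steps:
l(g, u) = 9
F(p) = -1
sqrt(F(l(0, -2)) - 266) = sqrt(-1 - 266) = sqrt(-267) = I*sqrt(267)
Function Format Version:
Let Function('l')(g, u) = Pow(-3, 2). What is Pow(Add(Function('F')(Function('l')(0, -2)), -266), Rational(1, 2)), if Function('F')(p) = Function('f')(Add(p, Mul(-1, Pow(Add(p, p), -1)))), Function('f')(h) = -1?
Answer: Mul(I, Pow(267, Rational(1, 2))) ≈ Mul(16.340, I)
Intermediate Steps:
Function('l')(g, u) = 9
Function('F')(p) = -1
Pow(Add(Function('F')(Function('l')(0, -2)), -266), Rational(1, 2)) = Pow(Add(-1, -266), Rational(1, 2)) = Pow(-267, Rational(1, 2)) = Mul(I, Pow(267, Rational(1, 2)))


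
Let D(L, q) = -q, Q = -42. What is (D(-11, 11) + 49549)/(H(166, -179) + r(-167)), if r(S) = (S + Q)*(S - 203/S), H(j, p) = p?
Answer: 8272846/5756481 ≈ 1.4371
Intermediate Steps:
r(S) = (-42 + S)*(S - 203/S) (r(S) = (S - 42)*(S - 203/S) = (-42 + S)*(S - 203/S))
(D(-11, 11) + 49549)/(H(166, -179) + r(-167)) = (-1*11 + 49549)/(-179 + (-203 + (-167)**2 - 42*(-167) + 8526/(-167))) = (-11 + 49549)/(-179 + (-203 + 27889 + 7014 + 8526*(-1/167))) = 49538/(-179 + (-203 + 27889 + 7014 - 8526/167)) = 49538/(-179 + 5786374/167) = 49538/(5756481/167) = 49538*(167/5756481) = 8272846/5756481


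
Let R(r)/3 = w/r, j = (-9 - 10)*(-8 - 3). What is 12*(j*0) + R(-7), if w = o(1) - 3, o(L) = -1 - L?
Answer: 15/7 ≈ 2.1429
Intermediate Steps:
j = 209 (j = -19*(-11) = 209)
w = -5 (w = (-1 - 1*1) - 3 = (-1 - 1) - 3 = -2 - 3 = -5)
R(r) = -15/r (R(r) = 3*(-5/r) = -15/r)
12*(j*0) + R(-7) = 12*(209*0) - 15/(-7) = 12*0 - 15*(-⅐) = 0 + 15/7 = 15/7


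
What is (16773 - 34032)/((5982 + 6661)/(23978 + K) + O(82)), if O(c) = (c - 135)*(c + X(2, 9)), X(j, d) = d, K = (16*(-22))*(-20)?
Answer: 535339662/149587171 ≈ 3.5788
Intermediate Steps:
K = 7040 (K = -352*(-20) = 7040)
O(c) = (-135 + c)*(9 + c) (O(c) = (c - 135)*(c + 9) = (-135 + c)*(9 + c))
(16773 - 34032)/((5982 + 6661)/(23978 + K) + O(82)) = (16773 - 34032)/((5982 + 6661)/(23978 + 7040) + (-1215 + 82² - 126*82)) = -17259/(12643/31018 + (-1215 + 6724 - 10332)) = -17259/(12643*(1/31018) - 4823) = -17259/(12643/31018 - 4823) = -17259/(-149587171/31018) = -17259*(-31018/149587171) = 535339662/149587171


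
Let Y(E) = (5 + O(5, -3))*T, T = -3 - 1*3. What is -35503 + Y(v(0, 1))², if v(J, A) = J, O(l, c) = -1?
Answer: -34927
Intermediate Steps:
T = -6 (T = -3 - 3 = -6)
Y(E) = -24 (Y(E) = (5 - 1)*(-6) = 4*(-6) = -24)
-35503 + Y(v(0, 1))² = -35503 + (-24)² = -35503 + 576 = -34927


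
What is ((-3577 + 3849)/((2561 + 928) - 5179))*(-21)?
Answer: 2856/845 ≈ 3.3799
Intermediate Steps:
((-3577 + 3849)/((2561 + 928) - 5179))*(-21) = (272/(3489 - 5179))*(-21) = (272/(-1690))*(-21) = (272*(-1/1690))*(-21) = -136/845*(-21) = 2856/845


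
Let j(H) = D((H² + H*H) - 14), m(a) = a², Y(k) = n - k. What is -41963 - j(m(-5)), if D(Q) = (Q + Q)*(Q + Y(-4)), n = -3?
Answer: -3099827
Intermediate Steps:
Y(k) = -3 - k
D(Q) = 2*Q*(1 + Q) (D(Q) = (Q + Q)*(Q + (-3 - 1*(-4))) = (2*Q)*(Q + (-3 + 4)) = (2*Q)*(Q + 1) = (2*Q)*(1 + Q) = 2*Q*(1 + Q))
j(H) = 2*(-14 + 2*H²)*(-13 + 2*H²) (j(H) = 2*((H² + H*H) - 14)*(1 + ((H² + H*H) - 14)) = 2*((H² + H²) - 14)*(1 + ((H² + H²) - 14)) = 2*(2*H² - 14)*(1 + (2*H² - 14)) = 2*(-14 + 2*H²)*(1 + (-14 + 2*H²)) = 2*(-14 + 2*H²)*(-13 + 2*H²))
-41963 - j(m(-5)) = -41963 - (364 - 108*((-5)²)² + 8*((-5)²)⁴) = -41963 - (364 - 108*25² + 8*25⁴) = -41963 - (364 - 108*625 + 8*390625) = -41963 - (364 - 67500 + 3125000) = -41963 - 1*3057864 = -41963 - 3057864 = -3099827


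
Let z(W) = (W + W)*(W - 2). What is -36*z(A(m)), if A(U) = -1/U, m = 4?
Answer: -81/2 ≈ -40.500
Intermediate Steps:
z(W) = 2*W*(-2 + W) (z(W) = (2*W)*(-2 + W) = 2*W*(-2 + W))
-36*z(A(m)) = -72*(-1/4)*(-2 - 1/4) = -72*(-1*¼)*(-2 - 1*¼) = -72*(-1)*(-2 - ¼)/4 = -72*(-1)*(-9)/(4*4) = -36*9/8 = -81/2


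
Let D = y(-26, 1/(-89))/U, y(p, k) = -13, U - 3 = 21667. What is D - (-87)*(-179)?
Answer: -337466923/21670 ≈ -15573.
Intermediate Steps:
U = 21670 (U = 3 + 21667 = 21670)
D = -13/21670 ≈ -0.00059991
D - (-87)*(-179) = -13/21670 - (-87)*(-179) = -13/21670 - 1*15573 = -13/21670 - 15573 = -337466923/21670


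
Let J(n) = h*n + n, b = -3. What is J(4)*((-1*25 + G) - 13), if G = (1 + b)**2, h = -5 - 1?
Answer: 680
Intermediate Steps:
h = -6
G = 4 (G = (1 - 3)**2 = (-2)**2 = 4)
J(n) = -5*n (J(n) = -6*n + n = -5*n)
J(4)*((-1*25 + G) - 13) = (-5*4)*((-1*25 + 4) - 13) = -20*((-25 + 4) - 13) = -20*(-21 - 13) = -20*(-34) = 680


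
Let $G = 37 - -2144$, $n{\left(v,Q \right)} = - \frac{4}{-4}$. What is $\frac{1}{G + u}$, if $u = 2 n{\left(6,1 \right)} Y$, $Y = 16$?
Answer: $\frac{1}{2213} \approx 0.00045188$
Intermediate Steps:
$n{\left(v,Q \right)} = 1$ ($n{\left(v,Q \right)} = \left(-4\right) \left(- \frac{1}{4}\right) = 1$)
$G = 2181$ ($G = 37 + 2144 = 2181$)
$u = 32$ ($u = 2 \cdot 1 \cdot 16 = 2 \cdot 16 = 32$)
$\frac{1}{G + u} = \frac{1}{2181 + 32} = \frac{1}{2213}$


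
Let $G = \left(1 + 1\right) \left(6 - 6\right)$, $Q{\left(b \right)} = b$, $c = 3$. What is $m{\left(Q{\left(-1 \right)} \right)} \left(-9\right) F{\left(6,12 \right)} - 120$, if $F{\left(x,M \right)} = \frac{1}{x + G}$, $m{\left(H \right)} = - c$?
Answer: $- \frac{231}{2} \approx -115.5$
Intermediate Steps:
$G = 0$ ($G = 2 \cdot 0 = 0$)
$m{\left(H \right)} = -3$ ($m{\left(H \right)} = \left(-1\right) 3 = -3$)
$F{\left(x,M \right)} = \frac{1}{x}$ ($F{\left(x,M \right)} = \frac{1}{x + 0} = \frac{1}{x}$)
$m{\left(Q{\left(-1 \right)} \right)} \left(-9\right) F{\left(6,12 \right)} - 120 = \frac{\left(-3\right) \left(-9\right)}{6} - 120 = 27 \cdot \frac{1}{6} - 120 = \frac{9}{2} - 120 = - \frac{231}{2}$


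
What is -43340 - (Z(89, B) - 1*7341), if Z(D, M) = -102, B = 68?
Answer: -35897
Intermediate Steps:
-43340 - (Z(89, B) - 1*7341) = -43340 - (-102 - 1*7341) = -43340 - (-102 - 7341) = -43340 - 1*(-7443) = -43340 + 7443 = -35897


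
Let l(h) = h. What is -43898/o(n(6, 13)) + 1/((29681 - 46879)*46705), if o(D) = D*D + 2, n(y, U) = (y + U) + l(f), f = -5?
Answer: -17630152118009/79520026410 ≈ -221.71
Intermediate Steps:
n(y, U) = -5 + U + y (n(y, U) = (y + U) - 5 = (U + y) - 5 = -5 + U + y)
o(D) = 2 + D**2 (o(D) = D**2 + 2 = 2 + D**2)
-43898/o(n(6, 13)) + 1/((29681 - 46879)*46705) = -43898/(2 + (-5 + 13 + 6)**2) + 1/((29681 - 46879)*46705) = -43898/(2 + 14**2) + (1/46705)/(-17198) = -43898/(2 + 196) - 1/17198*1/46705 = -43898/198 - 1/803232590 = -43898*1/198 - 1/803232590 = -21949/99 - 1/803232590 = -17630152118009/79520026410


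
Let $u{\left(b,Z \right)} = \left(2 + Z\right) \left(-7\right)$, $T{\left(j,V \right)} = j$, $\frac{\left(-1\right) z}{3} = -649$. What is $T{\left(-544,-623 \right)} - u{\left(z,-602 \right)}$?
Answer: $-4744$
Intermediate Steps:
$z = 1947$ ($z = \left(-3\right) \left(-649\right) = 1947$)
$u{\left(b,Z \right)} = -14 - 7 Z$
$T{\left(-544,-623 \right)} - u{\left(z,-602 \right)} = -544 - \left(-14 - -4214\right) = -544 - \left(-14 + 4214\right) = -544 - 4200 = -4744$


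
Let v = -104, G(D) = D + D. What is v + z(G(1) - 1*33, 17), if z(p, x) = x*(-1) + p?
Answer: -152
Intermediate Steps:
G(D) = 2*D
z(p, x) = p - x (z(p, x) = -x + p = p - x)
v + z(G(1) - 1*33, 17) = -104 + ((2*1 - 1*33) - 1*17) = -104 + ((2 - 33) - 17) = -104 + (-31 - 17) = -104 - 48 = -152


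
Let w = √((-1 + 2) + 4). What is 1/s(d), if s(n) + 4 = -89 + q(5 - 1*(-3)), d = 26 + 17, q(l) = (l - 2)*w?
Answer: -31/2823 - 2*√5/2823 ≈ -0.012565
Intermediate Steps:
w = √5 (w = √(1 + 4) = √5 ≈ 2.2361)
q(l) = √5*(-2 + l) (q(l) = (l - 2)*√5 = (-2 + l)*√5 = √5*(-2 + l))
d = 43
s(n) = -93 + 6*√5 (s(n) = -4 + (-89 + √5*(-2 + (5 - 1*(-3)))) = -4 + (-89 + √5*(-2 + (5 + 3))) = -4 + (-89 + √5*(-2 + 8)) = -4 + (-89 + √5*6) = -4 + (-89 + 6*√5) = -93 + 6*√5)
1/s(d) = 1/(-93 + 6*√5)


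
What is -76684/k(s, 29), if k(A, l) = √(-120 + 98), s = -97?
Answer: 38342*I*√22/11 ≈ 16349.0*I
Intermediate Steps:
k(A, l) = I*√22 (k(A, l) = √(-22) = I*√22)
-76684/k(s, 29) = -76684*(-I*√22/22) = -(-38342)*I*√22/11 = 38342*I*√22/11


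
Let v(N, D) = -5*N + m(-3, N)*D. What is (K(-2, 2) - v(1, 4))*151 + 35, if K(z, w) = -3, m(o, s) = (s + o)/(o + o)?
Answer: 407/3 ≈ 135.67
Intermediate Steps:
m(o, s) = (o + s)/(2*o) (m(o, s) = (o + s)/((2*o)) = (o + s)*(1/(2*o)) = (o + s)/(2*o))
v(N, D) = -5*N + D*(1/2 - N/6) (v(N, D) = -5*N + ((1/2)*(-3 + N)/(-3))*D = -5*N + ((1/2)*(-1/3)*(-3 + N))*D = -5*N + (1/2 - N/6)*D = -5*N + D*(1/2 - N/6))
(K(-2, 2) - v(1, 4))*151 + 35 = (-3 - (-5*1 + (1/6)*4*(3 - 1*1)))*151 + 35 = (-3 - (-5 + (1/6)*4*(3 - 1)))*151 + 35 = (-3 - (-5 + (1/6)*4*2))*151 + 35 = (-3 - (-5 + 4/3))*151 + 35 = (-3 - 1*(-11/3))*151 + 35 = (-3 + 11/3)*151 + 35 = (2/3)*151 + 35 = 302/3 + 35 = 407/3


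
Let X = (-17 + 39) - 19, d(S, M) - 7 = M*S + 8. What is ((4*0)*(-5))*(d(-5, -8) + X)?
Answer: 0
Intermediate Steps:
d(S, M) = 15 + M*S (d(S, M) = 7 + (M*S + 8) = 7 + (8 + M*S) = 15 + M*S)
X = 3 (X = 22 - 19 = 3)
((4*0)*(-5))*(d(-5, -8) + X) = ((4*0)*(-5))*((15 - 8*(-5)) + 3) = (0*(-5))*((15 + 40) + 3) = 0*(55 + 3) = 0*58 = 0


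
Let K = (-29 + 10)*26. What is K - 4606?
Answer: -5100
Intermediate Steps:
K = -494 (K = -19*26 = -494)
K - 4606 = -494 - 4606 = -5100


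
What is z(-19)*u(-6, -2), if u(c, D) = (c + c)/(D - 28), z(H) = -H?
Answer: 38/5 ≈ 7.6000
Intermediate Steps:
u(c, D) = 2*c/(-28 + D) (u(c, D) = (2*c)/(-28 + D) = 2*c/(-28 + D))
z(-19)*u(-6, -2) = (-1*(-19))*(2*(-6)/(-28 - 2)) = 19*(2*(-6)/(-30)) = 19*(2*(-6)*(-1/30)) = 19*(⅖) = 38/5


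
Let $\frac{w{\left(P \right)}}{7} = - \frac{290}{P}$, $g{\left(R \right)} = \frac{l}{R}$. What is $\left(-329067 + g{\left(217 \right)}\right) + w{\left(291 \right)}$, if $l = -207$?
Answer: $- \frac{20780094596}{63147} \approx -3.2908 \cdot 10^{5}$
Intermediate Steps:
$g{\left(R \right)} = - \frac{207}{R}$
$w{\left(P \right)} = - \frac{2030}{P}$ ($w{\left(P \right)} = 7 \left(- \frac{290}{P}\right) = - \frac{2030}{P}$)
$\left(-329067 + g{\left(217 \right)}\right) + w{\left(291 \right)} = \left(-329067 - \frac{207}{217}\right) - \frac{2030}{291} = - \frac{71407746}{217} - \frac{2030}{291} = - \frac{20780094596}{63147}$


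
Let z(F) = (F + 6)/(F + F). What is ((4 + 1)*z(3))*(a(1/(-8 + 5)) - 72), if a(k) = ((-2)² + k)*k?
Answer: -3295/6 ≈ -549.17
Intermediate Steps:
z(F) = (6 + F)/(2*F) (z(F) = (6 + F)/((2*F)) = (6 + F)*(1/(2*F)) = (6 + F)/(2*F))
a(k) = k*(4 + k) (a(k) = (4 + k)*k = k*(4 + k))
((4 + 1)*z(3))*(a(1/(-8 + 5)) - 72) = ((4 + 1)*((½)*(6 + 3)/3))*((4 + 1/(-8 + 5))/(-8 + 5) - 72) = (5*((½)*(⅓)*9))*((4 + 1/(-3))/(-3) - 72) = (5*(3/2))*(-(4 - ⅓)/3 - 72) = 15*(-⅓*11/3 - 72)/2 = 15*(-11/9 - 72)/2 = (15/2)*(-659/9) = -3295/6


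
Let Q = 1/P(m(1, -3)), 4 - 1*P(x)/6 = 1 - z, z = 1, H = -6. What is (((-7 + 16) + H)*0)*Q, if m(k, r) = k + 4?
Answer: 0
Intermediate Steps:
m(k, r) = 4 + k
P(x) = 24 (P(x) = 24 - 6*(1 - 1*1) = 24 - 6*(1 - 1) = 24 - 6*0 = 24 + 0 = 24)
Q = 1/24 ≈ 0.041667
(((-7 + 16) + H)*0)*Q = (((-7 + 16) - 6)*0)*(1/24) = ((9 - 6)*0)*(1/24) = (3*0)*(1/24) = 0*(1/24) = 0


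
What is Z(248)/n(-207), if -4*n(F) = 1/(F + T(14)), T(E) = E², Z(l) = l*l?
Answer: 2706176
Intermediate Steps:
Z(l) = l²
n(F) = -1/(4*(196 + F)) (n(F) = -1/(4*(F + 14²)) = -1/(4*(F + 196)) = -1/(4*(196 + F)))
Z(248)/n(-207) = 248²/((-1/(784 + 4*(-207)))) = 61504/((-1/(784 - 828))) = 61504/((-1/(-44))) = 61504/((-1*(-1/44))) = 61504/(1/44) = 61504*44 = 2706176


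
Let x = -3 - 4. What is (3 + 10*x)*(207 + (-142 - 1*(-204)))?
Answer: -18023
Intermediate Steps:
x = -7
(3 + 10*x)*(207 + (-142 - 1*(-204))) = (3 + 10*(-7))*(207 + (-142 - 1*(-204))) = (3 - 70)*(207 + (-142 + 204)) = -67*(207 + 62) = -67*269 = -18023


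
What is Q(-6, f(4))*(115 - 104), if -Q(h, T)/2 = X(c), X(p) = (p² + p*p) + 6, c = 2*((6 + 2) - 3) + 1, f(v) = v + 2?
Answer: -5456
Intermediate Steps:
f(v) = 2 + v
c = 11 (c = 2*(8 - 3) + 1 = 2*5 + 1 = 10 + 1 = 11)
X(p) = 6 + 2*p² (X(p) = (p² + p²) + 6 = 2*p² + 6 = 6 + 2*p²)
Q(h, T) = -496 (Q(h, T) = -2*(6 + 2*11²) = -2*(6 + 2*121) = -2*(6 + 242) = -2*248 = -496)
Q(-6, f(4))*(115 - 104) = -496*(115 - 104) = -496*11 = -5456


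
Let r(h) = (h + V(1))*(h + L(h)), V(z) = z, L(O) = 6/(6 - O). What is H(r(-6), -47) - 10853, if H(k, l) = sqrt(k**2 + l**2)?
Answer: -10853 + sqrt(11861)/2 ≈ -10799.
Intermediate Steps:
r(h) = (1 + h)*(h - 6/(-6 + h)) (r(h) = (h + 1)*(h - 6/(-6 + h)) = (1 + h)*(h - 6/(-6 + h)))
H(r(-6), -47) - 10853 = sqrt(((-6 - 6*(-6) - 6*(1 - 6)*(-6 - 6))/(-6 - 6))**2 + (-47)**2) - 10853 = sqrt(((-6 + 36 - 6*(-5)*(-12))/(-12))**2 + 2209) - 10853 = sqrt((-(-6 + 36 - 360)/12)**2 + 2209) - 10853 = sqrt((-1/12*(-330))**2 + 2209) - 10853 = sqrt((55/2)**2 + 2209) - 10853 = sqrt(3025/4 + 2209) - 10853 = sqrt(11861/4) - 10853 = sqrt(11861)/2 - 10853 = -10853 + sqrt(11861)/2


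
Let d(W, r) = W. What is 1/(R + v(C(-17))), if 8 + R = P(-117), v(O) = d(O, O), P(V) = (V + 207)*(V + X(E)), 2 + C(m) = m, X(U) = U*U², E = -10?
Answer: -1/100557 ≈ -9.9446e-6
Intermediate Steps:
X(U) = U³
C(m) = -2 + m
P(V) = (-1000 + V)*(207 + V) (P(V) = (V + 207)*(V + (-10)³) = (207 + V)*(V - 1000) = (207 + V)*(-1000 + V) = (-1000 + V)*(207 + V))
v(O) = O
R = -100538 (R = -8 + (-207000 + (-117)² - 793*(-117)) = -8 + (-207000 + 13689 + 92781) = -8 - 100530 = -100538)
1/(R + v(C(-17))) = 1/(-100538 + (-2 - 17)) = 1/(-100538 - 19) = 1/(-100557) = -1/100557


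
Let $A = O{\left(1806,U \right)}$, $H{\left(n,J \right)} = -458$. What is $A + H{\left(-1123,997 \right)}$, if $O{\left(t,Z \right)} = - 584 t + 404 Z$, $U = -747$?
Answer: $-1356950$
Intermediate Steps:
$A = -1356492$ ($A = \left(-584\right) 1806 + 404 \left(-747\right) = -1054704 - 301788 = -1356492$)
$A + H{\left(-1123,997 \right)} = -1356492 - 458 = -1356950$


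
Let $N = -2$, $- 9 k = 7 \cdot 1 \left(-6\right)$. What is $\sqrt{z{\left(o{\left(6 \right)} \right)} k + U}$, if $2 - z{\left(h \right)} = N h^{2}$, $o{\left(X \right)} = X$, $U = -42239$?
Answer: $\frac{i \sqrt{377043}}{3} \approx 204.68 i$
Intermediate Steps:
$k = \frac{14}{3}$ ($k = - \frac{7 \cdot 1 \left(-6\right)}{9} = - \frac{7 \left(-6\right)}{9} = \left(- \frac{1}{9}\right) \left(-42\right) = \frac{14}{3} \approx 4.6667$)
$z{\left(h \right)} = 2 + 2 h^{2}$ ($z{\left(h \right)} = 2 - - 2 h^{2} = 2 + 2 h^{2}$)
$\sqrt{z{\left(o{\left(6 \right)} \right)} k + U} = \sqrt{\left(2 + 2 \cdot 6^{2}\right) \frac{14}{3} - 42239} = \sqrt{\left(2 + 2 \cdot 36\right) \frac{14}{3} - 42239} = \sqrt{\left(2 + 72\right) \frac{14}{3} - 42239} = \sqrt{74 \cdot \frac{14}{3} - 42239} = \sqrt{\frac{1036}{3} - 42239} = \sqrt{- \frac{125681}{3}} = \frac{i \sqrt{377043}}{3}$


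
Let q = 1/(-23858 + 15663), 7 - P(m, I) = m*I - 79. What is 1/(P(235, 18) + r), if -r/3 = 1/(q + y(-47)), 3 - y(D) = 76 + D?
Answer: -213071/882941639 ≈ -0.00024132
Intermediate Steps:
y(D) = -73 - D (y(D) = 3 - (76 + D) = 3 + (-76 - D) = -73 - D)
P(m, I) = 86 - I*m (P(m, I) = 7 - (m*I - 79) = 7 - (I*m - 79) = 7 - (-79 + I*m) = 7 + (79 - I*m) = 86 - I*m)
q = -1/8195 (q = 1/(-8195) = -1/8195 ≈ -0.00012203)
r = 24585/213071 (r = -3/(-1/8195 + (-73 - 1*(-47))) = -3/(-1/8195 + (-73 + 47)) = -3/(-1/8195 - 26) = -3/(-213071/8195) = -3*(-8195/213071) = 24585/213071 ≈ 0.11538)
1/(P(235, 18) + r) = 1/((86 - 1*18*235) + 24585/213071) = 1/((86 - 4230) + 24585/213071) = 1/(-4144 + 24585/213071) = 1/(-882941639/213071) = -213071/882941639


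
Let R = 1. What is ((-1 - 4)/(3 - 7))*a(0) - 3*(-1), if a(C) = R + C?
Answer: 17/4 ≈ 4.2500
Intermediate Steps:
a(C) = 1 + C
((-1 - 4)/(3 - 7))*a(0) - 3*(-1) = ((-1 - 4)/(3 - 7))*(1 + 0) - 3*(-1) = -5/(-4)*1 + 3 = -5*(-¼)*1 + 3 = (5/4)*1 + 3 = 5/4 + 3 = 17/4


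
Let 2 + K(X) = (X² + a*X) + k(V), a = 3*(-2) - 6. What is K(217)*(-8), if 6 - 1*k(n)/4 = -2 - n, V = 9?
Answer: -356408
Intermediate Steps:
k(n) = 32 + 4*n (k(n) = 24 - 4*(-2 - n) = 24 + (8 + 4*n) = 32 + 4*n)
a = -12 (a = -6 - 6 = -12)
K(X) = 66 + X² - 12*X (K(X) = -2 + ((X² - 12*X) + (32 + 4*9)) = -2 + ((X² - 12*X) + (32 + 36)) = -2 + ((X² - 12*X) + 68) = -2 + (68 + X² - 12*X) = 66 + X² - 12*X)
K(217)*(-8) = (66 + 217² - 12*217)*(-8) = (66 + 47089 - 2604)*(-8) = 44551*(-8) = -356408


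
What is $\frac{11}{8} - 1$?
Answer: $\frac{3}{8} \approx 0.375$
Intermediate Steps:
$\frac{11}{8} - 1 = \frac{3}{8}$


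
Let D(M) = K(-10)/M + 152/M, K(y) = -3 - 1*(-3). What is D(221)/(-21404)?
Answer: -38/1182571 ≈ -3.2133e-5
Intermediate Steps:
K(y) = 0 (K(y) = -3 + 3 = 0)
D(M) = 152/M (D(M) = 0/M + 152/M = 0 + 152/M = 152/M)
D(221)/(-21404) = (152/221)/(-21404) = (152*(1/221))*(-1/21404) = (152/221)*(-1/21404) = -38/1182571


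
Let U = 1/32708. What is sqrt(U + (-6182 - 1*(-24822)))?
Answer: sqrt(4985329818417)/16354 ≈ 136.53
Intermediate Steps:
U = 1/32708 ≈ 3.0574e-5
sqrt(U + (-6182 - 1*(-24822))) = sqrt(1/32708 + (-6182 - 1*(-24822))) = sqrt(1/32708 + (-6182 + 24822)) = sqrt(1/32708 + 18640) = sqrt(609677121/32708) = sqrt(4985329818417)/16354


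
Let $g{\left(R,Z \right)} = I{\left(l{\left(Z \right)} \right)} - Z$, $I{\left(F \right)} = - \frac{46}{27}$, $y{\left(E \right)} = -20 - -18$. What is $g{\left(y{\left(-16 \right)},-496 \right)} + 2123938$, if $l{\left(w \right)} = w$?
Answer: $\frac{57359672}{27} \approx 2.1244 \cdot 10^{6}$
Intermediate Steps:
$y{\left(E \right)} = -2$ ($y{\left(E \right)} = -20 + 18 = -2$)
$I{\left(F \right)} = - \frac{46}{27}$ ($I{\left(F \right)} = \left(-46\right) \frac{1}{27} = - \frac{46}{27}$)
$g{\left(R,Z \right)} = - \frac{46}{27} - Z$
$g{\left(y{\left(-16 \right)},-496 \right)} + 2123938 = \left(- \frac{46}{27} - -496\right) + 2123938 = \left(- \frac{46}{27} + 496\right) + 2123938 = \frac{13346}{27} + 2123938 = \frac{57359672}{27}$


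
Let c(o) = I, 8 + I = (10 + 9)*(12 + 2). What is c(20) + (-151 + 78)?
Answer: 185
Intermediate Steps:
I = 258 (I = -8 + (10 + 9)*(12 + 2) = -8 + 19*14 = -8 + 266 = 258)
c(o) = 258
c(20) + (-151 + 78) = 258 + (-151 + 78) = 258 - 73 = 185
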